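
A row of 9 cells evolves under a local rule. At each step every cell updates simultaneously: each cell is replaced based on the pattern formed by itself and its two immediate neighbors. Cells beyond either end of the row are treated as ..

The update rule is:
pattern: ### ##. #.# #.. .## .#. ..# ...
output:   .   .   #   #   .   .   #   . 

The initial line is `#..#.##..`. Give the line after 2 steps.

.##.#..#.
#..#.##.#

#..#.##.#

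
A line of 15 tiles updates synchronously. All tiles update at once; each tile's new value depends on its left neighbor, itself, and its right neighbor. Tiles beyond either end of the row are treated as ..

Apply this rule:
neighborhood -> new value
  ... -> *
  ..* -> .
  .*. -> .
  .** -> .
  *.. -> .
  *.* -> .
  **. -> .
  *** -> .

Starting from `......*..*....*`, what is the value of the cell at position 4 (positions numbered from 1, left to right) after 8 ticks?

*****......**..
......****....*
*****......**..  (repeats tick 1; period 2)
tick 8: ......****....*
position 4 holds .

.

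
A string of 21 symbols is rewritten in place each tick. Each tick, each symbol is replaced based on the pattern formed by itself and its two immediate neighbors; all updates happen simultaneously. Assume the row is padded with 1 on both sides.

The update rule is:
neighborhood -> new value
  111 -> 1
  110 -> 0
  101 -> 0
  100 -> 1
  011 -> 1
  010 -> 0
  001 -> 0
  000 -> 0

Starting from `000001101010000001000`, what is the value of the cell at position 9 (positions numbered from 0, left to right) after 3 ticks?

0

100001000001000000100
010000100000100000010
001000010000010000000
position 9 holds 0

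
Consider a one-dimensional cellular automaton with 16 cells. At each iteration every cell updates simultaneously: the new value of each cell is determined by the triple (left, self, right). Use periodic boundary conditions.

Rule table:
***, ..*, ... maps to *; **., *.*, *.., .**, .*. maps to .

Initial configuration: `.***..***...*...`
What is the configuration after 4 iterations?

*.*..*.*..*...**

*.*..*.*..**..**
....*....*...*.*
.***..***..**...
*.*..*.*..*...**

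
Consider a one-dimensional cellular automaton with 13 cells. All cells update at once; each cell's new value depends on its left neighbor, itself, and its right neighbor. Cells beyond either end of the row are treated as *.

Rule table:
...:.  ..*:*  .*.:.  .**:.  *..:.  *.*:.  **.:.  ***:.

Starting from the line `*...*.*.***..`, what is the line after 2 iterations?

..*........*.

iteration 1: ...*........*
iteration 2: ..*........*.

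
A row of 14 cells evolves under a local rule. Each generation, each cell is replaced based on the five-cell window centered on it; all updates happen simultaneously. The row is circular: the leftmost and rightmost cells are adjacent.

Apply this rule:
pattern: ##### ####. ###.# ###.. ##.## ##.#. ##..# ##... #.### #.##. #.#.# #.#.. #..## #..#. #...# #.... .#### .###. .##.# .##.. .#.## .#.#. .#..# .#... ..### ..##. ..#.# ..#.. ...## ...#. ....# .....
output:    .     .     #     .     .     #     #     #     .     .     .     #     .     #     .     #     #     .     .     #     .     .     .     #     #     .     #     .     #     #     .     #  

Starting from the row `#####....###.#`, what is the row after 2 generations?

#....##.##.#..
.##.#.....##.#

.##.#.....##.#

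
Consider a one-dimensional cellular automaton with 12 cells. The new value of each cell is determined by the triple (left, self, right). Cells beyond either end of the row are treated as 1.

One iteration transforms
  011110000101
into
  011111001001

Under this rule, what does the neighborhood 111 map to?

At position 2 the neighborhood is 111; the next row has 1 there.

1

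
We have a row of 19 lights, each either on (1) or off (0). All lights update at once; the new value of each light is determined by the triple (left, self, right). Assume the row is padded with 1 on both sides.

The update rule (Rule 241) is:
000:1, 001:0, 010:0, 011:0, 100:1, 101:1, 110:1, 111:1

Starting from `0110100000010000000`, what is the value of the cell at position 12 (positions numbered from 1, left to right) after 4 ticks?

1

1011011111001111110
1101101111100111111
1110110111110011111
1111011011111001111
position 12 holds 1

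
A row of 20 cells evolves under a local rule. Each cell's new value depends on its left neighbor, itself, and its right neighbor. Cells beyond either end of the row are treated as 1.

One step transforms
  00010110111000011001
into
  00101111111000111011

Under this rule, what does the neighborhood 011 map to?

At position 5 the neighborhood is 011; the next row has 1 there.

1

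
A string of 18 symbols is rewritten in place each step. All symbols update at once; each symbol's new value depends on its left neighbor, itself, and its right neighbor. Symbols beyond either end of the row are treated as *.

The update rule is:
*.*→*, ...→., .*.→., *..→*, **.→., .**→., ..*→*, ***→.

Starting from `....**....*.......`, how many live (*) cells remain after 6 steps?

10

step 1: *..*..*..*.*.....*
step 2: .**.**.**.*.*...*.
step 3: *..*..*..*.*.*.*.*
step 4: .**.**.**.*.*.*.*.
step 5: *..*..*..*.*.*.*.*  (repeats step 3; period 2)
step 6: .**.**.**.*.*.*.*.
count of *: 10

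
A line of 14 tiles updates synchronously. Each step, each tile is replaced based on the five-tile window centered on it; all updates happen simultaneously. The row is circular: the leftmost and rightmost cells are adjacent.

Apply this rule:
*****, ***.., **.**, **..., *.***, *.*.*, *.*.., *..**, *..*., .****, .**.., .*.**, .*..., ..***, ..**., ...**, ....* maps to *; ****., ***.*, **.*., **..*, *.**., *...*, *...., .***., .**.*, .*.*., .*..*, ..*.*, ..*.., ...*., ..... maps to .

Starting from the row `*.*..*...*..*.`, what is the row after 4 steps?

*.*.*.*....*..
..*.*.**.*...*
.*..**...**...
...****.****.*

...****.****.*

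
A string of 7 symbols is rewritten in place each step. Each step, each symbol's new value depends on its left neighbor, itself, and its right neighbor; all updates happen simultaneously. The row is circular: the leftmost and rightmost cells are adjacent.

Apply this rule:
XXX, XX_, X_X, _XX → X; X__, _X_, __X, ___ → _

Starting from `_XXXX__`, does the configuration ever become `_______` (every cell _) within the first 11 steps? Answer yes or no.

_XXXX__  (fixed point — unchanged through step 11)
step 11 is _XXXX__, still not uniform _

no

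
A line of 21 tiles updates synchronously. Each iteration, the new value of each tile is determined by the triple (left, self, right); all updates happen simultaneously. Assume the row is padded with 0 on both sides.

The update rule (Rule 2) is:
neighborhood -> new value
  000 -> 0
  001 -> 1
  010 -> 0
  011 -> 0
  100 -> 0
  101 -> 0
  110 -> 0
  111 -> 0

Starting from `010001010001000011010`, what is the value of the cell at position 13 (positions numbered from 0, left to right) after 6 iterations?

0

100010000010000100000
000100000100001000000
001000001000010000000
010000010000100000000
100000100001000000000
000001000010000000000
position 13 holds 0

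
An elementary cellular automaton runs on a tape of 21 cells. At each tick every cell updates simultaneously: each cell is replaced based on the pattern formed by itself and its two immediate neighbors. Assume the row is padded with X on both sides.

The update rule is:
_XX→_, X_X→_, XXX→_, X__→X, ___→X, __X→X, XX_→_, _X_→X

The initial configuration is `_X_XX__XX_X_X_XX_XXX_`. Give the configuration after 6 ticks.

XXXXX__XXXXXXXXXXXXXX

tick 1: _X___XX___X_X________
tick 2: _XXXX__XXXX_XXXXXXXXX
tick 3: _____XX______________
tick 4: XXXXX__XXXXXXXXXXXXXX
tick 5: _____XX______________  (repeats tick 3; period 2)
tick 6: XXXXX__XXXXXXXXXXXXXX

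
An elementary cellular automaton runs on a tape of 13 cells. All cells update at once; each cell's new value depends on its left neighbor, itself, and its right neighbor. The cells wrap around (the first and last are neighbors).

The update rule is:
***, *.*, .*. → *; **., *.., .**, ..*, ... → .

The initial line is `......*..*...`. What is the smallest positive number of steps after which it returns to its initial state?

1

......*..*...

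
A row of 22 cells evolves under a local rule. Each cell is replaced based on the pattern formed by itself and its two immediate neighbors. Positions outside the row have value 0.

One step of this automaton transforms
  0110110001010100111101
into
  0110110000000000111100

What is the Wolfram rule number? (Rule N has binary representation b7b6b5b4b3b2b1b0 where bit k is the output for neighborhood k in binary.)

position 17: 111 → 1  (bit 7 = 1)
position 2: 110 → 1  (bit 6 = 1)
position 3: 101 → 0  (bit 5 = 0)
position 6: 100 → 0  (bit 4 = 0)
position 1: 011 → 1  (bit 3 = 1)
position 9: 010 → 0  (bit 2 = 0)
position 0: 001 → 0  (bit 1 = 0)
position 7: 000 → 0  (bit 0 = 0)
bits b7..b0 = 11001000 = 200

200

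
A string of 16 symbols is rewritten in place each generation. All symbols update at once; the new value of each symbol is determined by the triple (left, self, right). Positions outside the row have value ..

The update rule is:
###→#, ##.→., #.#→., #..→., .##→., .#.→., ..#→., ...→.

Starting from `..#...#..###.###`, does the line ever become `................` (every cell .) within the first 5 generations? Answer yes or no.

generation 1: ..........#...#.
generation 2: ................
all cells are . at generation 2

yes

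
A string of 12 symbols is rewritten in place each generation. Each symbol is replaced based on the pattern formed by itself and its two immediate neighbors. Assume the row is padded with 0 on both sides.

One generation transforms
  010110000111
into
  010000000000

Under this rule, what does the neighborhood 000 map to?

At position 6 the neighborhood is 000; the next row has 0 there.

0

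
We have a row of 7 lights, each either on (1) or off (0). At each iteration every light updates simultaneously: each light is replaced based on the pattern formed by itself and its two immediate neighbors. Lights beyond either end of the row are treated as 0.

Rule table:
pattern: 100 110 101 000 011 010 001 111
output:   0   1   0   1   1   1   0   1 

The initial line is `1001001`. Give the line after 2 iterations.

1001001  (fixed point — unchanged through iteration 2)

1001001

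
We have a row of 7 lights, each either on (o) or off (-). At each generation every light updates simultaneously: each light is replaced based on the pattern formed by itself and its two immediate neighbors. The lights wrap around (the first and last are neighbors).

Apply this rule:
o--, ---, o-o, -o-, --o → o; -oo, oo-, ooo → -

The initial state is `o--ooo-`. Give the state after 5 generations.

ooo---o
---ooo-
ooo---o  (repeats generation 1; period 2)
generation 5: ooo---o

ooo---o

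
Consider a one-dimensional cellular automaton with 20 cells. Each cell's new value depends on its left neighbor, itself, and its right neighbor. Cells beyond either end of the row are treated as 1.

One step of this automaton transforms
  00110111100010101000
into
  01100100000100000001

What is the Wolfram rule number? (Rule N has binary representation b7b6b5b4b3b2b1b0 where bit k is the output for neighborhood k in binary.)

10

position 6: 111 → 0  (bit 7 = 0)
position 3: 110 → 0  (bit 6 = 0)
position 4: 101 → 0  (bit 5 = 0)
position 0: 100 → 0  (bit 4 = 0)
position 2: 011 → 1  (bit 3 = 1)
position 12: 010 → 0  (bit 2 = 0)
position 1: 001 → 1  (bit 1 = 1)
position 10: 000 → 0  (bit 0 = 0)
bits b7..b0 = 00001010 = 10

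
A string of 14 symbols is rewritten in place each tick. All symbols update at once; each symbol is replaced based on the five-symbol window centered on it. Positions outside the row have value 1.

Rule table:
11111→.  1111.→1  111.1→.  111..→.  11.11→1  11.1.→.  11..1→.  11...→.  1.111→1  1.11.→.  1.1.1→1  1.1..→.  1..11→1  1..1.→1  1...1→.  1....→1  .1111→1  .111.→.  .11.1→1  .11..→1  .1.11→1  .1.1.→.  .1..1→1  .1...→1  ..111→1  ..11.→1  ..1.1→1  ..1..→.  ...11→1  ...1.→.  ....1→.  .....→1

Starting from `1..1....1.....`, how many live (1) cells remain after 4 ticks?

..1.11...111.1
.111.1..11..11
11....1111.111
1..1.1111.111.
count of 1: 9

9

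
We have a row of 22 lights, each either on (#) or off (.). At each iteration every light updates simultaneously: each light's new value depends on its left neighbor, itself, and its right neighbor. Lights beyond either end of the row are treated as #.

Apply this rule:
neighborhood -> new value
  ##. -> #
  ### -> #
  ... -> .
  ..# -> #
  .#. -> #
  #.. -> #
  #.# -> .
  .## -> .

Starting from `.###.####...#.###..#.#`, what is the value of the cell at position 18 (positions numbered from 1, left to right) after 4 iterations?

..##..####.##..#####..
##.###.###..###.######
##..##..####.##..#####
####.###.###..###.####
position 18 holds .

.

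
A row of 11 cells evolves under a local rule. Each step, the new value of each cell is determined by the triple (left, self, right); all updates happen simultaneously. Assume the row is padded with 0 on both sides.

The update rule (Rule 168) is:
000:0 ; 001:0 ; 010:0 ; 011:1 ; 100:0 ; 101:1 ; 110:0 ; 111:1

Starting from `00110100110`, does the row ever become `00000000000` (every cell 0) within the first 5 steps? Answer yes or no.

yes

step 1: 00101000100
step 2: 00010000000
step 3: 00000000000
all cells are 0 at step 3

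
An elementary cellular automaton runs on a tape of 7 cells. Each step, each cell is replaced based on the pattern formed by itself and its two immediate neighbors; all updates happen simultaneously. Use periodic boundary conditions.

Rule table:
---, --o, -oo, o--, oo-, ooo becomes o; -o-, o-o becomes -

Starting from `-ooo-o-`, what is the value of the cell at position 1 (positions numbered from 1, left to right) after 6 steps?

o

oooo--o
ooooooo
ooooooo  (fixed point — unchanged through step 6)
position 1 holds o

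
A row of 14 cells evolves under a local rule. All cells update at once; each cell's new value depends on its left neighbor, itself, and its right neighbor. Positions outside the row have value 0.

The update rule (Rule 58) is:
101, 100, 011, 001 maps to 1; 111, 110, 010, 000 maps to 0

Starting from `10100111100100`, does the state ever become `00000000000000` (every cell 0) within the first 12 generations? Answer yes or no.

generation 1: 01011100011010
generation 2: 10110010110101
generation 3: 01101101101010
generation 4: 11011011010101
generation 5: 10110110101010
generation 6: 01101101010101
generation 7: 11011010101010
generation 8: 10110101010101
generation 9: 01101010101010
generation 10: 11010101010101
generation 11: 10101010101010
generation 12: 01010101010101
generation 12 is 01010101010101, still not uniform 0

no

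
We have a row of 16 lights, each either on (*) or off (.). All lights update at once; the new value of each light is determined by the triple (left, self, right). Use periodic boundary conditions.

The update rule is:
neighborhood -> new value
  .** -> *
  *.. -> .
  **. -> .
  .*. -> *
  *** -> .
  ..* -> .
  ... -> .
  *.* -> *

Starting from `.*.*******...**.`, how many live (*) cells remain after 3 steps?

step 1: .***.........*..
step 2: .*...........*..
step 3: .*...........*..
count of *: 2

2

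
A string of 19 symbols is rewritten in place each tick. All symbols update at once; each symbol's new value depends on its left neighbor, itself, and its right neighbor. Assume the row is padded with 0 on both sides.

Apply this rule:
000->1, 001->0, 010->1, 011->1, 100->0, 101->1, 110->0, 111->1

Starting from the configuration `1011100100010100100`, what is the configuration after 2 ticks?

1110010111111000111

1111000101011100101
1110010111111000111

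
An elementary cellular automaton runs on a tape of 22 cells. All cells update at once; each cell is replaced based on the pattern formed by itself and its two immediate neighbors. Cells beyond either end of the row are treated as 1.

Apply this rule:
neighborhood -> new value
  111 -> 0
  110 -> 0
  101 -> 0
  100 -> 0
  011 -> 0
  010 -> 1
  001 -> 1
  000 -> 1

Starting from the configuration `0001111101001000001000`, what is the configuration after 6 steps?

0110000001011011111011
0000111111000000000000
0111000000011111111111
0000011111100000000000
0111100000001111111111
0000001111110000000000

0000001111110000000000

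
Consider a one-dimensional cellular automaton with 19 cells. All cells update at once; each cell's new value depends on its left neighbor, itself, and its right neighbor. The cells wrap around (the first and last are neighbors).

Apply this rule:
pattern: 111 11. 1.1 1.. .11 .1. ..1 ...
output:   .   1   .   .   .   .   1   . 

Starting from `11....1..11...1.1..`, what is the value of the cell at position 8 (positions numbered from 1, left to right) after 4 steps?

.1...1..1.1..1....1
....1..1....1....1.
...1..1....1....1..
..1..1....1....1...
position 8 holds .

.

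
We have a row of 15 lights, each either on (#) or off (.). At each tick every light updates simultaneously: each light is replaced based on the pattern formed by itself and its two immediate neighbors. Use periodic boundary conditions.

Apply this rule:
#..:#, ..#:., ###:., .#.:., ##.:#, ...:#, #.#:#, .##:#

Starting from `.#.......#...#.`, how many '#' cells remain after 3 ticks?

..######..##..#
#.#....##.###..
.#.###.####.##.
count of #: 10

10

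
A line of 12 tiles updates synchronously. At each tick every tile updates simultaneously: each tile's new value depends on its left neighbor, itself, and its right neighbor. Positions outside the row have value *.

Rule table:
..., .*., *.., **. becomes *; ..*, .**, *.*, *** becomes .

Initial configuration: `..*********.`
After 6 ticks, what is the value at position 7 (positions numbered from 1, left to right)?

tick 1: *.........*.
tick 2: *********.*.
tick 3: ........*.*.
tick 4: *******.*.*.
tick 5: ......*.*.*.
tick 6: *****.*.*.*.
position 7 holds *

*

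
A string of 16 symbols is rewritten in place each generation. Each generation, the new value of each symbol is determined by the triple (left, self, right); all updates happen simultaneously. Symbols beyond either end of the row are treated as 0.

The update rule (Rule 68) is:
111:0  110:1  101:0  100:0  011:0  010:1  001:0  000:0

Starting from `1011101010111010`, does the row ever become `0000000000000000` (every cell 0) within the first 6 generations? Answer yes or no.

no

1000101010001010
1000101010001010  (fixed point — unchanged through generation 6)
generation 6 is 1000101010001010, still not uniform 0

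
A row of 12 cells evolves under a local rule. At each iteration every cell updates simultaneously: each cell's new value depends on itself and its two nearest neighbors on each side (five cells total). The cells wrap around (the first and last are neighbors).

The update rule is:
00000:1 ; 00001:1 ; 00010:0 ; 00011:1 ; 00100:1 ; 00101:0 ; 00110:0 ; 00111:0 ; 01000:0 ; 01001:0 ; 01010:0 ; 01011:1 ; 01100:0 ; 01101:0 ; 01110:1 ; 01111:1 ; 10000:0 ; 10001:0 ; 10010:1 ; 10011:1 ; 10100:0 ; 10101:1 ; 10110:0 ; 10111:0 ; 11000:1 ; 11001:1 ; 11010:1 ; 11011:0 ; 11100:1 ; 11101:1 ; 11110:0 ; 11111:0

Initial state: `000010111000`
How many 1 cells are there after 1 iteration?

8

111001011101
count of 1: 8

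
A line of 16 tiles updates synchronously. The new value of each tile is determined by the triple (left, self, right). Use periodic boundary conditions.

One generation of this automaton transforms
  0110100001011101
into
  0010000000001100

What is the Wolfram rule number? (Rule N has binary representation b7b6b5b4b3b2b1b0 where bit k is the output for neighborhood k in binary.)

position 12: 111 → 1  (bit 7 = 1)
position 2: 110 → 1  (bit 6 = 1)
position 0: 101 → 0  (bit 5 = 0)
position 5: 100 → 0  (bit 4 = 0)
position 1: 011 → 0  (bit 3 = 0)
position 4: 010 → 0  (bit 2 = 0)
position 8: 001 → 0  (bit 1 = 0)
position 6: 000 → 0  (bit 0 = 0)
bits b7..b0 = 11000000 = 192

192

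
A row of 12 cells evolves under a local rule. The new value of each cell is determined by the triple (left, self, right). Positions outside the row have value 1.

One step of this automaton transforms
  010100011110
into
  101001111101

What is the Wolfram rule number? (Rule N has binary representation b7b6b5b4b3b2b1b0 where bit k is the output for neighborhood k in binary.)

171

position 8: 111 → 1  (bit 7 = 1)
position 10: 110 → 0  (bit 6 = 0)
position 0: 101 → 1  (bit 5 = 1)
position 4: 100 → 0  (bit 4 = 0)
position 7: 011 → 1  (bit 3 = 1)
position 1: 010 → 0  (bit 2 = 0)
position 6: 001 → 1  (bit 1 = 1)
position 5: 000 → 1  (bit 0 = 1)
bits b7..b0 = 10101011 = 171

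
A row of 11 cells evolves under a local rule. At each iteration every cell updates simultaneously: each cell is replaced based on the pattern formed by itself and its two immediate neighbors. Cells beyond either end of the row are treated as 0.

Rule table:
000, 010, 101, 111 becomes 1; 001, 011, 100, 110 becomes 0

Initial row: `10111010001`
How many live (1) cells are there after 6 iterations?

iteration 1: 11010110101
iteration 2: 00111001111
iteration 3: 10010000110
iteration 4: 10010110000
iteration 5: 10011000111
iteration 6: 10000010010
count of 1: 3

3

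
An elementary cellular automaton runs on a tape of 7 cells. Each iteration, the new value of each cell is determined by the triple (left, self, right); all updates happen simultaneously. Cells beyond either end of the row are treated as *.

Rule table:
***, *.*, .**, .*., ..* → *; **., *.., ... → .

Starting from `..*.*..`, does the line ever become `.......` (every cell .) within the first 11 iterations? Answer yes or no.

no

.****.*
****.**
***.***
**.****
*.*****
.******
*******
*******  (fixed point — unchanged through iteration 11)
iteration 11 is *******, still not uniform .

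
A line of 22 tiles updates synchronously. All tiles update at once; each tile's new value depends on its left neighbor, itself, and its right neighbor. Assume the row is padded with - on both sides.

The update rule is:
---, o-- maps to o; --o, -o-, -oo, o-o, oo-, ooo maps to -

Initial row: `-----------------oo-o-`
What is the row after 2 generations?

generation 1: oooooooooooooooo-----o
generation 2: ----------------oooo--

----------------oooo--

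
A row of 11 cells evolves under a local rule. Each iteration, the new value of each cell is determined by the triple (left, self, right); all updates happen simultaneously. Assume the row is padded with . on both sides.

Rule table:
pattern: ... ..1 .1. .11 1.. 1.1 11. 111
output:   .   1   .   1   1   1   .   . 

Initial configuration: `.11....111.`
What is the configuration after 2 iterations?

iteration 1: 11.1..11..1
iteration 2: 1.1.111.11.

1.1.111.11.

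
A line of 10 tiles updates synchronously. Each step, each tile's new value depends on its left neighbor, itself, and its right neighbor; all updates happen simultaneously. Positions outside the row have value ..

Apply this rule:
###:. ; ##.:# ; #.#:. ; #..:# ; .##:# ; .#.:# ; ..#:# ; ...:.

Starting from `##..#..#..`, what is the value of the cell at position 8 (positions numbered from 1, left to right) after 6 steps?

step 1: #########.
step 2: #.......##
step 3: ##.....###
step 4: ###...##.#
step 5: #.##.###.#
step 6: #.##.#.#.#
position 8 holds #

#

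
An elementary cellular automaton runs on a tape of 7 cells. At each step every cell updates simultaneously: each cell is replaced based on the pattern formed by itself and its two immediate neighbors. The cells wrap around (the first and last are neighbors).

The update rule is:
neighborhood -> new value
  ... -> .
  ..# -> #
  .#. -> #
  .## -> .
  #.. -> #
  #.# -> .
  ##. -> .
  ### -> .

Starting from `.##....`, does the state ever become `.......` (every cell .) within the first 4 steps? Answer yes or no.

yes

step 1: #..#...
step 2: #####.#
step 3: .......
all cells are . at step 3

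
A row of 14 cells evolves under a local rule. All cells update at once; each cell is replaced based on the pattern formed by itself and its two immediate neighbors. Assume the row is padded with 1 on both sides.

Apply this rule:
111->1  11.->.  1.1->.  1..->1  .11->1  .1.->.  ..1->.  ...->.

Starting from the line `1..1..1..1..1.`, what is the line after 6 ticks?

1..1..1..1..1.

.1..1..1..1...
..1..1..1..1..
1..1..1..1..1.  (repeats tick 0; period 3)
tick 6: 1..1..1..1..1.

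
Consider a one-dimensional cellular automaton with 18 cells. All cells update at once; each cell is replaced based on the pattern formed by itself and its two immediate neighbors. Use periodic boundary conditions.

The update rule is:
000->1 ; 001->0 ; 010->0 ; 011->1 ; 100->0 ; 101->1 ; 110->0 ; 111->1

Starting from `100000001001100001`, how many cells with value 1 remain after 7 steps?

001111100001001101
001111001100001010
101110001001100100
011100100001000000
011000001100011111
110011101001011110
100011010000111101
count of 1: 9

9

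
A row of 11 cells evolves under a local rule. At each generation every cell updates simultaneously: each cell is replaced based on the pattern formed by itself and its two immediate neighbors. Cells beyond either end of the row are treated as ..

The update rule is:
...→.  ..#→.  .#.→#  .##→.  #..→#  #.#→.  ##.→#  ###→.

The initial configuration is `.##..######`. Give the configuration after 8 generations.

........#.#

..##......#
...##.....#
....##....#
.....##...#
......##..#
.......##.#
........#.#
........#.#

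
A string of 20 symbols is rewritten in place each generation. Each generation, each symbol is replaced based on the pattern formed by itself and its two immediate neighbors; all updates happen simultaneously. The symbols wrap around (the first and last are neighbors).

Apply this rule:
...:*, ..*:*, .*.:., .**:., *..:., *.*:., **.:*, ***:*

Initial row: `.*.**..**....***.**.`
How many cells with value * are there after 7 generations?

10

*...*.*.*.***.**..*.
..**.......**..*.*..
**.*.******.*.*....*
**....*****.....***.
.*.***.****.****.**.
*...**..***..***..*.
..**.*.*.**.*.**.*..
count of *: 10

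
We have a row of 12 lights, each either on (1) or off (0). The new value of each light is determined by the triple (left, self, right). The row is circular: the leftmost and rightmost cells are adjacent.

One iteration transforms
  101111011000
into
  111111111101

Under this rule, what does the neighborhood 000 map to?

At position 10 the neighborhood is 000; the next row has 0 there.

0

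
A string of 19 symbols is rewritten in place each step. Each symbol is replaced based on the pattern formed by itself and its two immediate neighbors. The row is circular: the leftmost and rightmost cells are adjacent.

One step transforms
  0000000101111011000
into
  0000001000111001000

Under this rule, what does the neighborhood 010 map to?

0

At position 7 the neighborhood is 010; the next row has 0 there.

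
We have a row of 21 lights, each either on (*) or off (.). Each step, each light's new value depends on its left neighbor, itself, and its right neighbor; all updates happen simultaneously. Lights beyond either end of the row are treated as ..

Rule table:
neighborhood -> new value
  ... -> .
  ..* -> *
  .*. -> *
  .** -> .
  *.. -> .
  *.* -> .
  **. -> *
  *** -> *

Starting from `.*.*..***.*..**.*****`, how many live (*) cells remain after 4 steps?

**.*.*.**.*.*.*..****
.*.*.*..*.*.*.*.*.***
**.*.*.**.*.*.*.*..**
.*.*.*..*.*.*.*.*.*.*
count of *: 10

10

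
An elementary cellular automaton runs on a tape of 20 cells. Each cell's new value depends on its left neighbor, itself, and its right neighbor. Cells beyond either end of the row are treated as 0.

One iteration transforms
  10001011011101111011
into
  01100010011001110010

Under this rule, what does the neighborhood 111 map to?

At position 10 the neighborhood is 111; the next row has 1 there.

1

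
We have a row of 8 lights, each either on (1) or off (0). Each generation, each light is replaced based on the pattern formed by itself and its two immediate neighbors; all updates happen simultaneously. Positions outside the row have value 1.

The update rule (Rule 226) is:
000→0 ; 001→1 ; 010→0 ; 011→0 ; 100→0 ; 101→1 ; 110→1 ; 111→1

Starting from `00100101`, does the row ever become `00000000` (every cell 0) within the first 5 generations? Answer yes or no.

01001010
10010101
10101010
11010101
11101010
generation 5 is 11101010, still not uniform 0

no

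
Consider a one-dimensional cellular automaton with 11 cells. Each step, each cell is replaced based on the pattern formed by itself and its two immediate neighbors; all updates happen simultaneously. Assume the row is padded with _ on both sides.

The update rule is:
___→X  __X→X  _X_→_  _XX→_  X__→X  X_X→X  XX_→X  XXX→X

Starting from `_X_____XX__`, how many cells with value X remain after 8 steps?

X_XXXXX_XXX
_X_XXXXX_XX
X_X_XXXXX_X
_X_X_XXXXX_
X_X_X_XXXXX
_X_X_X_XXXX
X_X_X_X_XXX
_X_X_X_X_XX
count of X: 6

6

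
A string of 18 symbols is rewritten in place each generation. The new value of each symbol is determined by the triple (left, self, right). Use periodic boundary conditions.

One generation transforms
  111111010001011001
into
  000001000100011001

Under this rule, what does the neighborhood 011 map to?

1

At position 13 the neighborhood is 011; the next row has 1 there.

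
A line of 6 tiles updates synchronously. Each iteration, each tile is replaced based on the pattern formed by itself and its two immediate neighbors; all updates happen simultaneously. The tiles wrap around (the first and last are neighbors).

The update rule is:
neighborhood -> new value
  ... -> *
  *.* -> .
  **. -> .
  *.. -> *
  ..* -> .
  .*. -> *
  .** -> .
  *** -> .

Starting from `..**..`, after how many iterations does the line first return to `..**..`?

*...**
.**...
...***
**....
..***.
*....*
.***..
....**
***...
...**.
**...*
..**..

12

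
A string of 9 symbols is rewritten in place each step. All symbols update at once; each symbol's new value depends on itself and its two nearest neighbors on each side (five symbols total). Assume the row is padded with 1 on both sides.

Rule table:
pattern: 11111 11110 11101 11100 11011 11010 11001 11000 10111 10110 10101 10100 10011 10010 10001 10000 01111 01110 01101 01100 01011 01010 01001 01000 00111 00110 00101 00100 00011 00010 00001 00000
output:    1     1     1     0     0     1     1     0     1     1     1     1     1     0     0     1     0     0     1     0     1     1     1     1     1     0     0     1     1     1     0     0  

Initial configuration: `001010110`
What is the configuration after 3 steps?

010101010

100111110
011101110
010101010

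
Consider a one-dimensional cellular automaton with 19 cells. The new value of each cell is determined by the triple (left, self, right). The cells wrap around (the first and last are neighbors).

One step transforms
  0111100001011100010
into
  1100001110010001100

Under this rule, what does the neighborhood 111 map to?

At position 2 the neighborhood is 111; the next row has 0 there.

0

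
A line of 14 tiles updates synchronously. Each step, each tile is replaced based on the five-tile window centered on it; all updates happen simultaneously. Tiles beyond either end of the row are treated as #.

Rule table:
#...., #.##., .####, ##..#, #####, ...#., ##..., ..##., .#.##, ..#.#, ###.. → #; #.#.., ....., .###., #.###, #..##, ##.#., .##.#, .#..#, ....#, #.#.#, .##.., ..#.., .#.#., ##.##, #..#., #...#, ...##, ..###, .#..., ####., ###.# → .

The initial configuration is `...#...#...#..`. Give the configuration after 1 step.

#.#...#...#...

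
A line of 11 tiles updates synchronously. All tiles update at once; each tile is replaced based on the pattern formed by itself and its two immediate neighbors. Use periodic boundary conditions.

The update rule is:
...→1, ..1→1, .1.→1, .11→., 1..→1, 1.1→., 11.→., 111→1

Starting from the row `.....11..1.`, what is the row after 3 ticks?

111......11

11111..1111
1111.11.111
111......11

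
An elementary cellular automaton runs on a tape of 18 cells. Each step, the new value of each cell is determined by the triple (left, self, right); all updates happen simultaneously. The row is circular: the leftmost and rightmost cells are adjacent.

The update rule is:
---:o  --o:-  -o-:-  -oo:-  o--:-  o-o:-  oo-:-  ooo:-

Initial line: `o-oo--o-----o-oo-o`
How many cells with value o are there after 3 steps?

3

--------ooo-------
ooooooo-----oooooo
--------ooo-------
count of o: 3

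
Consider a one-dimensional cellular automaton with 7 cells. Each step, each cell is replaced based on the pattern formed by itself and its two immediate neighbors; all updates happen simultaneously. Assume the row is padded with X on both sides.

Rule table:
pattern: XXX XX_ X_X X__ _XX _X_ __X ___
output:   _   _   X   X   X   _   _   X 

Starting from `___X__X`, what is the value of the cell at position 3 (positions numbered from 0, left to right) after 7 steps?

step 1: XX__X_X
step 2: __X__XX
step 3: X__X_X_
step 4: _X__X_X
step 5: X_X__XX
step 6: _X_X_X_
step 7: X_X_X_X
position 3 holds _

_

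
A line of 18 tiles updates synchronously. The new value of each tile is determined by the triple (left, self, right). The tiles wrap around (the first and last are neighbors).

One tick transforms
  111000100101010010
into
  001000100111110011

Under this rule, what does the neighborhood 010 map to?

1

At position 6 the neighborhood is 010; the next row has 1 there.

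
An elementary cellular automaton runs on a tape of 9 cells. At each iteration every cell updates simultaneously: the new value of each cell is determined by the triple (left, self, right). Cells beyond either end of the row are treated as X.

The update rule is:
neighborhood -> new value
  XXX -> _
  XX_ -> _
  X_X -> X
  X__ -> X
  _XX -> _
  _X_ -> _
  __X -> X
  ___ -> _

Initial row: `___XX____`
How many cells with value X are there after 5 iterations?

4

X_X__X__X
_X_XX_XX_
X_X__X__X  (repeats iteration 1; period 2)
iteration 5: X_X__X__X
count of X: 4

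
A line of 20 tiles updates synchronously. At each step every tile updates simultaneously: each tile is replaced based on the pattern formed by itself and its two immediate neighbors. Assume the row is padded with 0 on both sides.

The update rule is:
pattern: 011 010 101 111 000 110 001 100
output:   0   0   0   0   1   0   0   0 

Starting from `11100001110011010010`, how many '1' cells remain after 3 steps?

2

step 1: 00001100000000000000
step 2: 11100001111111111111
step 3: 00001100000000000000
count of 1: 2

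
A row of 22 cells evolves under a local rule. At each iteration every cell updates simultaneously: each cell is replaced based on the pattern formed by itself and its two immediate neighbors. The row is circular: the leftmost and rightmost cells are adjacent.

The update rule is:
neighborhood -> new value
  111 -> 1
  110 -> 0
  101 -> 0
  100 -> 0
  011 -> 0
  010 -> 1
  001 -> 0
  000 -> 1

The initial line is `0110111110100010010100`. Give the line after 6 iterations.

0000011100101010010101
0111001000101010010101
0010001010101010010101
0010101010101010010101
0010101010101010010101  (fixed point — unchanged through iteration 6)

0010101010101010010101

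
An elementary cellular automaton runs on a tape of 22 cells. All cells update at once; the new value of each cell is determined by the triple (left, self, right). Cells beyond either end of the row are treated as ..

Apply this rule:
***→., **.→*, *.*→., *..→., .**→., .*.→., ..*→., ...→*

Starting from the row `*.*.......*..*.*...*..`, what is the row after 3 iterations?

..*.***........*.*...*

iteration 1: ....*****........*...*
iteration 2: ***.....*.******...*..
iteration 3: ..*.***........*.*...*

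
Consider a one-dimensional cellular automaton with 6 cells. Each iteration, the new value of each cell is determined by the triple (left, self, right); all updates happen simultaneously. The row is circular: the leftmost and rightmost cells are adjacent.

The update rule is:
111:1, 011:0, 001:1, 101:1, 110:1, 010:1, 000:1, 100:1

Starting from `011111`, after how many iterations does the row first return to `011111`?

6

101111
110111
111011
111101
111110
011111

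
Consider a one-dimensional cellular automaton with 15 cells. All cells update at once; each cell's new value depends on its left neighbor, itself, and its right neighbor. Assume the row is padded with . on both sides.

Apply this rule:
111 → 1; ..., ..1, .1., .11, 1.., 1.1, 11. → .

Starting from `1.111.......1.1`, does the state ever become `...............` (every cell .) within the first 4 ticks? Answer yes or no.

yes

tick 1: ...1...........
tick 2: ...............
all cells are . at tick 2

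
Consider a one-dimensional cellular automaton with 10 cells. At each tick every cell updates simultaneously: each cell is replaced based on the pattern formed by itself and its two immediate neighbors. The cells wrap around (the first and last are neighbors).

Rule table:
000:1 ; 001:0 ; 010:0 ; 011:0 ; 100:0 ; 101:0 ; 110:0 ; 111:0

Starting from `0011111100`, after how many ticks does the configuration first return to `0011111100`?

1000000001
0011111100

2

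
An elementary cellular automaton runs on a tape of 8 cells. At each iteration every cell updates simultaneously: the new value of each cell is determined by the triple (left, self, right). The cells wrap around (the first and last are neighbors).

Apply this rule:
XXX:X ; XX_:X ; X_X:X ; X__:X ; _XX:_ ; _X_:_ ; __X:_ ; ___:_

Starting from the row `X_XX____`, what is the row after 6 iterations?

_X_XX___
__X_XX__
___X_XX_
____X_XX
X____X_X
XX____X_

XX____X_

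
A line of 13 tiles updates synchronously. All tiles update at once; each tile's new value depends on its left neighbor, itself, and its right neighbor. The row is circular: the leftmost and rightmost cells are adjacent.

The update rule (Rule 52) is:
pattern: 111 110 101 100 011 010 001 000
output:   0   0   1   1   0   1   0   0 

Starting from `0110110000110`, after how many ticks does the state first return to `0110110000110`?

26

tick 1: 0001001000001
tick 2: 1001101100001
tick 3: 0100010010000
tick 4: 0110011011000
tick 5: 0001000100100
tick 6: 0001100110110
tick 7: 0000010001001
tick 8: 1000011001101
tick 9: 0100000100010
tick 10: 0110000110011
tick 11: 1001000001000
tick 12: 1101100001100
tick 13: 0010010000010
tick 14: 0011011000011
tick 15: 1000100100000
tick 16: 1100110110000
tick 17: 0010001001000
tick 18: 0011001101100
tick 19: 0000100010010
tick 20: 0000110011011
tick 21: 1000001000100
tick 22: 1100001100110
tick 23: 0010000010001
tick 24: 1011000011001
tick 25: 0100100000100
tick 26: 0110110000110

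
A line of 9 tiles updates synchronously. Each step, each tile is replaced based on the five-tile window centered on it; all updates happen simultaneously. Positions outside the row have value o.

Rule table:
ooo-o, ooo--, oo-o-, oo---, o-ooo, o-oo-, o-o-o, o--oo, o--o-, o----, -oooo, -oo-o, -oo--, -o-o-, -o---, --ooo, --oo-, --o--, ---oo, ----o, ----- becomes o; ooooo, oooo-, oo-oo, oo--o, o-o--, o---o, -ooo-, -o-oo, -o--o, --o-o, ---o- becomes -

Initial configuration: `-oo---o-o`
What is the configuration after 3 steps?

-ooo----o
-o-oooooo
oo-oo----

oo-oo----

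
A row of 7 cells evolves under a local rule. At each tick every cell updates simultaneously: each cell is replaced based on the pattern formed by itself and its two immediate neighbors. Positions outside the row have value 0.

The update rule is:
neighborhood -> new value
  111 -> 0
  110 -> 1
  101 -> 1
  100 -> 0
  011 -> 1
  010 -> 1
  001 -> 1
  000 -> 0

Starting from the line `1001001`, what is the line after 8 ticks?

1011011
1111111
1000001
1000011
1000111
1001101
1011111
1110001

1110001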